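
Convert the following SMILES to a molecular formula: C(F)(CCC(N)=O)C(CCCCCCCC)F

Heavy atoms from the SMILES: 13 C, 2 F, 1 N, 1 O.
Implicit hydrogens by atom environment:
  9 × C: 2 H each → 18
  2 × C: 1 H each → 2
  2 × F: no H
  1 × C: 3 H
  1 × C: no H
  1 × N: 2 H
  1 × O: no H
  Total hydrogens = 25.
Molecular formula: C13H25F2NO

C13H25F2NO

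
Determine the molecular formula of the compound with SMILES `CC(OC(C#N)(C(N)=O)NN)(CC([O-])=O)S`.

C7H11N4O4S-

Heavy atoms from the SMILES: 7 C, 4 N, 4 O, 1 S.
Implicit hydrogens by atom environment:
  5 × C: no H
  3 × O: no H
  2 × N: 2 H each → 4
  1 × C: 3 H
  1 × C: 2 H
  1 × N: 1 H
  1 × N: no H
  1 × O (charge -1): no H
  1 × S: 1 H
  Total hydrogens = 11.
Net charge -1.
Molecular formula: C7H11N4O4S-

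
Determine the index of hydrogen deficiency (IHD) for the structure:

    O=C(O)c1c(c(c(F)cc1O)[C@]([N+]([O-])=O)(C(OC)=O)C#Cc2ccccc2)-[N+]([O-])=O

Molecular formula from the SMILES: C18H11FN2O9.
DoU = (2C + 2 + N − H − X)/2 = (2·18 + 2 + 2 − 11 − 1)/2 = 28/2 = 14.
(Structurally: 2 ring(s) + 12 π bond(s) = 14.)

14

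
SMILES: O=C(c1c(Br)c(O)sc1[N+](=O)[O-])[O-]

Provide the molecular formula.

Heavy atoms from the SMILES: 1 Br, 5 C, 1 N, 5 O, 1 S.
Implicit hydrogens by atom environment:
  4 × C (aromatic): no H
  2 × O: no H
  2 × O (charge -1): no H
  1 × Br: no H
  1 × C: no H
  1 × N (charge +1): no H
  1 × O: 1 H
  1 × S (aromatic): no H
  Total hydrogens = 1.
Net charge -1.
Molecular formula: C5HBrNO5S-

C5HBrNO5S-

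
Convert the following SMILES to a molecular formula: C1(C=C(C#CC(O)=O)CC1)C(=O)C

Heavy atoms from the SMILES: 10 C, 3 O.
Implicit hydrogens by atom environment:
  5 × C: no H
  2 × C: 2 H each → 4
  2 × C: 1 H each → 2
  2 × O: no H
  1 × C: 3 H
  1 × O: 1 H
  Total hydrogens = 10.
Molecular formula: C10H10O3

C10H10O3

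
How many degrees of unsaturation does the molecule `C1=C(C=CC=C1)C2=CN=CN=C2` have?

Molecular formula from the SMILES: C10H8N2.
DoU = (2C + 2 + N − H − X)/2 = (2·10 + 2 + 2 − 8 − 0)/2 = 16/2 = 8.
(Structurally: 2 ring(s) + 6 π bond(s) = 8.)

8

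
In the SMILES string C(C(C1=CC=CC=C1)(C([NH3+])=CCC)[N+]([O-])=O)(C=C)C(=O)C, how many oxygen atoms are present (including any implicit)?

The symbol for oxygen appears 3 times in the SMILES.

3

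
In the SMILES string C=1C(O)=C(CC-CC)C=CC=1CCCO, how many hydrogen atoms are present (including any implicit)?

Hydrogens are implicit in SMILES; fill each atom to its normal valence:
  6 × C: 2 H each → 12
  3 × C (aromatic): 1 H each → 3
  3 × C (aromatic): no H
  2 × O: 1 H each → 2
  1 × C: 3 H
  Total hydrogens = 20.

20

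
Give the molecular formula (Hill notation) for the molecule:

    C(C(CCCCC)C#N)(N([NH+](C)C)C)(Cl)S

C11H23ClN3S+

Heavy atoms from the SMILES: 11 C, 1 Cl, 3 N, 1 S.
Implicit hydrogens by atom environment:
  4 × C: 3 H each → 12
  4 × C: 2 H each → 8
  2 × C: no H
  2 × N: no H
  1 × C: 1 H
  1 × Cl: no H
  1 × N (charge +1): 1 H
  1 × S: 1 H
  Total hydrogens = 23.
Net charge +1.
Molecular formula: C11H23ClN3S+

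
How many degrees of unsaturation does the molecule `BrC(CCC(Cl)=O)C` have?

1

Molecular formula from the SMILES: C5H8BrClO.
DoU = (2C + 2 + N − H − X)/2 = (2·5 + 2 + 0 − 8 − 2)/2 = 2/2 = 1.
(Structurally: 0 ring(s) + 1 π bond(s) = 1.)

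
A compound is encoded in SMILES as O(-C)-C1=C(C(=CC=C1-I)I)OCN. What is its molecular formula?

C8H9I2NO2

Heavy atoms from the SMILES: 8 C, 2 I, 1 N, 2 O.
Implicit hydrogens by atom environment:
  4 × C (aromatic): no H
  2 × C (aromatic): 1 H each → 2
  2 × I: no H
  2 × O: no H
  1 × C: 3 H
  1 × C: 2 H
  1 × N: 2 H
  Total hydrogens = 9.
Molecular formula: C8H9I2NO2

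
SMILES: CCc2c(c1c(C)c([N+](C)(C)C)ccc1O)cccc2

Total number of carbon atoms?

18

The symbol for carbon appears 18 times in the SMILES. Lowercase c denotes aromatic carbon and counts toward C.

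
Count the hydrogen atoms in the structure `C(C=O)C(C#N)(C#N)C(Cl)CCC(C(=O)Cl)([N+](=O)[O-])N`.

10

Hydrogens are implicit in SMILES; fill each atom to its normal valence:
  5 × C: no H
  3 × C: 2 H each → 6
  3 × O: no H
  2 × C: 1 H each → 2
  2 × Cl: no H
  2 × N: no H
  1 × N: 2 H
  1 × N (charge +1): no H
  1 × O (charge -1): no H
  Total hydrogens = 10.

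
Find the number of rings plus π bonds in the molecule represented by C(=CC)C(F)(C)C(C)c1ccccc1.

5

Molecular formula from the SMILES: C13H17F.
DoU = (2C + 2 + N − H − X)/2 = (2·13 + 2 + 0 − 17 − 1)/2 = 10/2 = 5.
(Structurally: 1 ring(s) + 4 π bond(s) = 5.)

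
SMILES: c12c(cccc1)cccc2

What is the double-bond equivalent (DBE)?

7

Molecular formula from the SMILES: C10H8.
DoU = (2C + 2 + N − H − X)/2 = (2·10 + 2 + 0 − 8 − 0)/2 = 14/2 = 7.
(Structurally: 2 ring(s) + 5 π bond(s) = 7.)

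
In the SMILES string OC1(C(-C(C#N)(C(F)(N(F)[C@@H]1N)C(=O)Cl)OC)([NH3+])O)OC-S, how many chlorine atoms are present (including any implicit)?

The symbol for chlorine appears 1 time in the SMILES.

1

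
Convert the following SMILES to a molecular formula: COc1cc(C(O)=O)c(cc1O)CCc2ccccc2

Heavy atoms from the SMILES: 16 C, 4 O.
Implicit hydrogens by atom environment:
  7 × C (aromatic): 1 H each → 7
  5 × C (aromatic): no H
  2 × C: 2 H each → 4
  2 × O: 1 H each → 2
  2 × O: no H
  1 × C: 3 H
  1 × C: no H
  Total hydrogens = 16.
Molecular formula: C16H16O4

C16H16O4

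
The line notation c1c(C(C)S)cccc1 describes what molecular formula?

Heavy atoms from the SMILES: 8 C, 1 S.
Implicit hydrogens by atom environment:
  5 × C (aromatic): 1 H each → 5
  1 × C: 3 H
  1 × C: 1 H
  1 × C (aromatic): no H
  1 × S: 1 H
  Total hydrogens = 10.
Molecular formula: C8H10S

C8H10S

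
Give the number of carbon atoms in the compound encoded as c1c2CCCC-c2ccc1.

10

The symbol for carbon appears 10 times in the SMILES. Lowercase c denotes aromatic carbon and counts toward C.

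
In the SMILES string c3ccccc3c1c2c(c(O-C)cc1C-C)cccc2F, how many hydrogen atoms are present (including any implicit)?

Hydrogens are implicit in SMILES; fill each atom to its normal valence:
  9 × C (aromatic): 1 H each → 9
  7 × C (aromatic): no H
  2 × C: 3 H each → 6
  1 × C: 2 H
  1 × F: no H
  1 × O: no H
  Total hydrogens = 17.

17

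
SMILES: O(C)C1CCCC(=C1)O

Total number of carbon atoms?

The symbol for carbon appears 7 times in the SMILES.

7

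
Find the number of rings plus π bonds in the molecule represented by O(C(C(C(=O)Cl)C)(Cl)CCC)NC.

1

Molecular formula from the SMILES: C8H15Cl2NO2.
DoU = (2C + 2 + N − H − X)/2 = (2·8 + 2 + 1 − 15 − 2)/2 = 2/2 = 1.
(Structurally: 0 ring(s) + 1 π bond(s) = 1.)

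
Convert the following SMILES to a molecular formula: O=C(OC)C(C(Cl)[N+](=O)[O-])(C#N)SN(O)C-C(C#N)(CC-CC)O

Heavy atoms from the SMILES: 12 C, 1 Cl, 4 N, 6 O, 1 S.
Implicit hydrogens by atom environment:
  5 × C: no H
  4 × C: 2 H each → 8
  3 × N: no H
  3 × O: no H
  2 × C: 3 H each → 6
  2 × O: 1 H each → 2
  1 × C: 1 H
  1 × Cl: no H
  1 × N (charge +1): no H
  1 × O (charge -1): no H
  1 × S: no H
  Total hydrogens = 17.
Molecular formula: C12H17ClN4O6S

C12H17ClN4O6S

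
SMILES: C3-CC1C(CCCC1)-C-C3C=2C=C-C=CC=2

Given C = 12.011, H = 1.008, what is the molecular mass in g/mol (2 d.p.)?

Molecular formula: C16H22.
M = 16×12.011 + 22×1.008 = 214.35 g/mol.

214.35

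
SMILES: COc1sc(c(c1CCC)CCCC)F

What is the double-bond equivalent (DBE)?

Molecular formula from the SMILES: C12H19FOS.
DoU = (2C + 2 + N − H − X)/2 = (2·12 + 2 + 0 − 19 − 1)/2 = 6/2 = 3.
(Structurally: 1 ring(s) + 2 π bond(s) = 3.)

3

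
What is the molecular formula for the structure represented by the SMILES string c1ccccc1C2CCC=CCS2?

C12H14S

Heavy atoms from the SMILES: 12 C, 1 S.
Implicit hydrogens by atom environment:
  5 × C (aromatic): 1 H each → 5
  3 × C: 2 H each → 6
  3 × C: 1 H each → 3
  1 × C (aromatic): no H
  1 × S: no H
  Total hydrogens = 14.
Molecular formula: C12H14S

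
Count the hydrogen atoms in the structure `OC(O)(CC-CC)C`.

14

Hydrogens are implicit in SMILES; fill each atom to its normal valence:
  3 × C: 2 H each → 6
  2 × C: 3 H each → 6
  2 × O: 1 H each → 2
  1 × C: no H
  Total hydrogens = 14.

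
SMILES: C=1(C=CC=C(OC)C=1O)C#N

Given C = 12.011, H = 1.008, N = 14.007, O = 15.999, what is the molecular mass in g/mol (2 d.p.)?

149.15

Molecular formula: C8H7NO2.
M = 8×12.011 + 7×1.008 + 1×14.007 + 2×15.999 = 149.15 g/mol.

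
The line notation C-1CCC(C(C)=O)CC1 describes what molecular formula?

C8H14O

Heavy atoms from the SMILES: 8 C, 1 O.
Implicit hydrogens by atom environment:
  5 × C: 2 H each → 10
  1 × C: 3 H
  1 × C: 1 H
  1 × C: no H
  1 × O: no H
  Total hydrogens = 14.
Molecular formula: C8H14O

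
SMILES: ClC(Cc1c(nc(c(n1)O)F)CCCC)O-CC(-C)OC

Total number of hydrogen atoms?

22

Hydrogens are implicit in SMILES; fill each atom to its normal valence:
  5 × C: 2 H each → 10
  4 × C (aromatic): no H
  3 × C: 3 H each → 9
  2 × C: 1 H each → 2
  2 × N (aromatic): no H
  2 × O: no H
  1 × Cl: no H
  1 × F: no H
  1 × O: 1 H
  Total hydrogens = 22.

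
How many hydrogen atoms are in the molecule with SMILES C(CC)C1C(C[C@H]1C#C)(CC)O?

Hydrogens are implicit in SMILES; fill each atom to its normal valence:
  4 × C: 2 H each → 8
  3 × C: 1 H each → 3
  2 × C: 3 H each → 6
  2 × C: no H
  1 × O: 1 H
  Total hydrogens = 18.

18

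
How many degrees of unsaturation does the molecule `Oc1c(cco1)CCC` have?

3

Molecular formula from the SMILES: C7H10O2.
DoU = (2C + 2 + N − H − X)/2 = (2·7 + 2 + 0 − 10 − 0)/2 = 6/2 = 3.
(Structurally: 1 ring(s) + 2 π bond(s) = 3.)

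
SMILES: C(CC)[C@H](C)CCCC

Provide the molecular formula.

C9H20

Heavy atoms from the SMILES: 9 C.
Implicit hydrogens by atom environment:
  5 × C: 2 H each → 10
  3 × C: 3 H each → 9
  1 × C: 1 H
  Total hydrogens = 20.
Molecular formula: C9H20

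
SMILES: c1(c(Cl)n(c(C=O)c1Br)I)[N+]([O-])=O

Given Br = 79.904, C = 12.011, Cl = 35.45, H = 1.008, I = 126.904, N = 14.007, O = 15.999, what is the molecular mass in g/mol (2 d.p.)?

Molecular formula: C5HBrClIN2O3.
M = 1×79.904 + 5×12.011 + 1×35.45 + 1×1.008 + 1×126.904 + 2×14.007 + 3×15.999 = 379.33 g/mol.

379.33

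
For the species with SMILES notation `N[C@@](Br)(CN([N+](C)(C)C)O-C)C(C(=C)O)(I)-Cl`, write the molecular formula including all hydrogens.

C9H19BrClIN3O2+

Heavy atoms from the SMILES: 1 Br, 9 C, 1 Cl, 1 I, 3 N, 2 O.
Implicit hydrogens by atom environment:
  4 × C: 3 H each → 12
  3 × C: no H
  2 × C: 2 H each → 4
  1 × Br: no H
  1 × Cl: no H
  1 × I: no H
  1 × N: 2 H
  1 × N: no H
  1 × N (charge +1): no H
  1 × O: 1 H
  1 × O: no H
  Total hydrogens = 19.
Net charge +1.
Molecular formula: C9H19BrClIN3O2+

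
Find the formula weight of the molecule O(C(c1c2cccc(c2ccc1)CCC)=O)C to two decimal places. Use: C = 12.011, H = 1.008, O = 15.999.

Molecular formula: C15H16O2.
M = 15×12.011 + 16×1.008 + 2×15.999 = 228.29 g/mol.

228.29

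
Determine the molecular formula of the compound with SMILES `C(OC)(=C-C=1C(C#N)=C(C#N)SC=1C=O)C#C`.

C12H6N2O2S

Heavy atoms from the SMILES: 12 C, 2 N, 2 O, 1 S.
Implicit hydrogens by atom environment:
  4 × C (aromatic): no H
  4 × C: no H
  3 × C: 1 H each → 3
  2 × N: no H
  2 × O: no H
  1 × C: 3 H
  1 × S (aromatic): no H
  Total hydrogens = 6.
Molecular formula: C12H6N2O2S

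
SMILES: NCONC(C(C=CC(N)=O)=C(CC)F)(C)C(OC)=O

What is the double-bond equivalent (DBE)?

4

Molecular formula from the SMILES: C12H20FN3O4.
DoU = (2C + 2 + N − H − X)/2 = (2·12 + 2 + 3 − 20 − 1)/2 = 8/2 = 4.
(Structurally: 0 ring(s) + 4 π bond(s) = 4.)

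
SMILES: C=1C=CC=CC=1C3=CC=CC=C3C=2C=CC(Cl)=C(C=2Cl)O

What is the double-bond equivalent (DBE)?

Molecular formula from the SMILES: C18H12Cl2O.
DoU = (2C + 2 + N − H − X)/2 = (2·18 + 2 + 0 − 12 − 2)/2 = 24/2 = 12.
(Structurally: 3 ring(s) + 9 π bond(s) = 12.)

12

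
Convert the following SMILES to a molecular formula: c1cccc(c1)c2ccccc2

C12H10

Heavy atoms from the SMILES: 12 C.
Implicit hydrogens by atom environment:
  10 × C (aromatic): 1 H each → 10
  2 × C (aromatic): no H
  Total hydrogens = 10.
Molecular formula: C12H10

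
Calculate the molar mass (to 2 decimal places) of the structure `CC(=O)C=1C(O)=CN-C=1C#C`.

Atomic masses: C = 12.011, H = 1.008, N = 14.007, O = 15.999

Molecular formula: C8H7NO2.
M = 8×12.011 + 7×1.008 + 1×14.007 + 2×15.999 = 149.15 g/mol.

149.15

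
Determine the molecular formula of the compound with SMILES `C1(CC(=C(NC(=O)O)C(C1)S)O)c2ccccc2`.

Heavy atoms from the SMILES: 13 C, 1 N, 3 O, 1 S.
Implicit hydrogens by atom environment:
  5 × C (aromatic): 1 H each → 5
  3 × C: no H
  2 × C: 2 H each → 4
  2 × C: 1 H each → 2
  2 × O: 1 H each → 2
  1 × C (aromatic): no H
  1 × N: 1 H
  1 × O: no H
  1 × S: 1 H
  Total hydrogens = 15.
Molecular formula: C13H15NO3S

C13H15NO3S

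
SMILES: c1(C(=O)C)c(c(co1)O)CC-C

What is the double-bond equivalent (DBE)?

4

Molecular formula from the SMILES: C9H12O3.
DoU = (2C + 2 + N − H − X)/2 = (2·9 + 2 + 0 − 12 − 0)/2 = 8/2 = 4.
(Structurally: 1 ring(s) + 3 π bond(s) = 4.)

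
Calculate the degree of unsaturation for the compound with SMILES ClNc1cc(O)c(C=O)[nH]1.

4

Molecular formula from the SMILES: C5H5ClN2O2.
DoU = (2C + 2 + N − H − X)/2 = (2·5 + 2 + 2 − 5 − 1)/2 = 8/2 = 4.
(Structurally: 1 ring(s) + 3 π bond(s) = 4.)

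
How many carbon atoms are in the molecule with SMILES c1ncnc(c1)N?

4

The symbol for carbon appears 4 times in the SMILES. Lowercase c denotes aromatic carbon and counts toward C.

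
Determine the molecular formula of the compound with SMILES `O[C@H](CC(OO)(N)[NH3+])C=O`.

Heavy atoms from the SMILES: 4 C, 2 N, 4 O.
Implicit hydrogens by atom environment:
  2 × C: 1 H each → 2
  2 × O: 1 H each → 2
  2 × O: no H
  1 × C: 2 H
  1 × C: no H
  1 × N (charge +1): 3 H
  1 × N: 2 H
  Total hydrogens = 11.
Net charge +1.
Molecular formula: C4H11N2O4+

C4H11N2O4+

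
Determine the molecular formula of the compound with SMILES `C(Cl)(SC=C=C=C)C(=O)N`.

Heavy atoms from the SMILES: 6 C, 1 Cl, 1 N, 1 O, 1 S.
Implicit hydrogens by atom environment:
  3 × C: no H
  2 × C: 1 H each → 2
  1 × C: 2 H
  1 × Cl: no H
  1 × N: 2 H
  1 × O: no H
  1 × S: no H
  Total hydrogens = 6.
Molecular formula: C6H6ClNOS

C6H6ClNOS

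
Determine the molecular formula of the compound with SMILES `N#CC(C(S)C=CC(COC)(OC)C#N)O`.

Heavy atoms from the SMILES: 10 C, 2 N, 3 O, 1 S.
Implicit hydrogens by atom environment:
  4 × C: 1 H each → 4
  3 × C: no H
  2 × C: 3 H each → 6
  2 × N: no H
  2 × O: no H
  1 × C: 2 H
  1 × O: 1 H
  1 × S: 1 H
  Total hydrogens = 14.
Molecular formula: C10H14N2O3S

C10H14N2O3S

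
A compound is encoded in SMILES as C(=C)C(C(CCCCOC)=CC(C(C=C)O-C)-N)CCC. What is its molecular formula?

C18H33NO2

Heavy atoms from the SMILES: 18 C, 1 N, 2 O.
Implicit hydrogens by atom environment:
  8 × C: 2 H each → 16
  6 × C: 1 H each → 6
  3 × C: 3 H each → 9
  2 × O: no H
  1 × C: no H
  1 × N: 2 H
  Total hydrogens = 33.
Molecular formula: C18H33NO2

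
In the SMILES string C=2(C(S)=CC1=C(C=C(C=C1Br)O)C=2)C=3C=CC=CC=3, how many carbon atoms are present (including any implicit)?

16

The symbol for carbon appears 16 times in the SMILES.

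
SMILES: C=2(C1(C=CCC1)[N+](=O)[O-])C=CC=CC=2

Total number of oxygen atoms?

The symbol for oxygen appears 2 times in the SMILES.

2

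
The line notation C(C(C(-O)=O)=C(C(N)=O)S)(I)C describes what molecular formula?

C6H8INO3S

Heavy atoms from the SMILES: 6 C, 1 I, 1 N, 3 O, 1 S.
Implicit hydrogens by atom environment:
  4 × C: no H
  2 × O: no H
  1 × C: 3 H
  1 × C: 1 H
  1 × I: no H
  1 × N: 2 H
  1 × O: 1 H
  1 × S: 1 H
  Total hydrogens = 8.
Molecular formula: C6H8INO3S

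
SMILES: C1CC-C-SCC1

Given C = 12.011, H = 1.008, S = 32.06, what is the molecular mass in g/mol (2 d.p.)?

116.22

Molecular formula: C6H12S.
M = 6×12.011 + 12×1.008 + 1×32.06 = 116.22 g/mol.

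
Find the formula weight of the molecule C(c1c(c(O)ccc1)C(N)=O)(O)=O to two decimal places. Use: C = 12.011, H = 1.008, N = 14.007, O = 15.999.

Molecular formula: C8H7NO4.
M = 8×12.011 + 7×1.008 + 1×14.007 + 4×15.999 = 181.15 g/mol.

181.15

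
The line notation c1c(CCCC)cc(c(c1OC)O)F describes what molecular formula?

Heavy atoms from the SMILES: 11 C, 1 F, 2 O.
Implicit hydrogens by atom environment:
  4 × C (aromatic): no H
  3 × C: 2 H each → 6
  2 × C: 3 H each → 6
  2 × C (aromatic): 1 H each → 2
  1 × F: no H
  1 × O: 1 H
  1 × O: no H
  Total hydrogens = 15.
Molecular formula: C11H15FO2

C11H15FO2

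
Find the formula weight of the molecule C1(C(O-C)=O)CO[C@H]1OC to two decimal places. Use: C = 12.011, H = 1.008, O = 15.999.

Molecular formula: C6H10O4.
M = 6×12.011 + 10×1.008 + 4×15.999 = 146.14 g/mol.

146.14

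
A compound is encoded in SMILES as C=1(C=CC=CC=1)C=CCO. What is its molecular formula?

Heavy atoms from the SMILES: 9 C, 1 O.
Implicit hydrogens by atom environment:
  5 × C (aromatic): 1 H each → 5
  2 × C: 1 H each → 2
  1 × C: 2 H
  1 × C (aromatic): no H
  1 × O: 1 H
  Total hydrogens = 10.
Molecular formula: C9H10O

C9H10O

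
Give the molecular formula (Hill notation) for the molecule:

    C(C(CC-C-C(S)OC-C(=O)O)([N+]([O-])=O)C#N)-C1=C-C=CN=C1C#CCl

C16H16ClN3O5S

Heavy atoms from the SMILES: 16 C, 1 Cl, 3 N, 5 O, 1 S.
Implicit hydrogens by atom environment:
  5 × C: 2 H each → 10
  5 × C: no H
  3 × C (aromatic): 1 H each → 3
  3 × O: no H
  2 × C (aromatic): no H
  1 × C: 1 H
  1 × Cl: no H
  1 × N (aromatic): no H
  1 × N: no H
  1 × N (charge +1): no H
  1 × O: 1 H
  1 × O (charge -1): no H
  1 × S: 1 H
  Total hydrogens = 16.
Molecular formula: C16H16ClN3O5S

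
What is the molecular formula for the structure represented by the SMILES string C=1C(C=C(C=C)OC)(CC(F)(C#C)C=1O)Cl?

C12H12ClFO2

Heavy atoms from the SMILES: 12 C, 1 Cl, 1 F, 2 O.
Implicit hydrogens by atom environment:
  5 × C: no H
  4 × C: 1 H each → 4
  2 × C: 2 H each → 4
  1 × C: 3 H
  1 × Cl: no H
  1 × F: no H
  1 × O: 1 H
  1 × O: no H
  Total hydrogens = 12.
Molecular formula: C12H12ClFO2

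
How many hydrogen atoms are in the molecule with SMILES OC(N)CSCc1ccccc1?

13

Hydrogens are implicit in SMILES; fill each atom to its normal valence:
  5 × C (aromatic): 1 H each → 5
  2 × C: 2 H each → 4
  1 × C: 1 H
  1 × C (aromatic): no H
  1 × N: 2 H
  1 × O: 1 H
  1 × S: no H
  Total hydrogens = 13.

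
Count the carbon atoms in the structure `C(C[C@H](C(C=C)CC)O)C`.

9

The symbol for carbon appears 9 times in the SMILES.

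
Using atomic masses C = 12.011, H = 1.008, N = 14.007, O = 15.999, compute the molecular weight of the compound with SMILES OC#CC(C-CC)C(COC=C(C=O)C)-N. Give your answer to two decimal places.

Molecular formula: C12H19NO3.
M = 12×12.011 + 19×1.008 + 1×14.007 + 3×15.999 = 225.29 g/mol.

225.29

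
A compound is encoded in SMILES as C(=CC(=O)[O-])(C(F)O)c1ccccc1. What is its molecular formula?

Heavy atoms from the SMILES: 10 C, 1 F, 3 O.
Implicit hydrogens by atom environment:
  5 × C (aromatic): 1 H each → 5
  2 × C: 1 H each → 2
  2 × C: no H
  1 × C (aromatic): no H
  1 × F: no H
  1 × O: 1 H
  1 × O: no H
  1 × O (charge -1): no H
  Total hydrogens = 8.
Net charge -1.
Molecular formula: C10H8FO3-

C10H8FO3-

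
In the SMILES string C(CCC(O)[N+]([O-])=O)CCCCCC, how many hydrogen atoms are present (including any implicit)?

Hydrogens are implicit in SMILES; fill each atom to its normal valence:
  8 × C: 2 H each → 16
  1 × C: 3 H
  1 × C: 1 H
  1 × N (charge +1): no H
  1 × O: 1 H
  1 × O: no H
  1 × O (charge -1): no H
  Total hydrogens = 21.

21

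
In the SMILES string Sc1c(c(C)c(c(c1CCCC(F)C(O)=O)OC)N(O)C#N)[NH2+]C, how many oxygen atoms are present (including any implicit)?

4

The symbol for oxygen appears 4 times in the SMILES.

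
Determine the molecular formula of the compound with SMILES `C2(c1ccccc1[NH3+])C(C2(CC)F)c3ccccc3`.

Heavy atoms from the SMILES: 17 C, 1 F, 1 N.
Implicit hydrogens by atom environment:
  9 × C (aromatic): 1 H each → 9
  3 × C (aromatic): no H
  2 × C: 1 H each → 2
  1 × C: 3 H
  1 × C: 2 H
  1 × C: no H
  1 × F: no H
  1 × N (charge +1): 3 H
  Total hydrogens = 19.
Net charge +1.
Molecular formula: C17H19FN+

C17H19FN+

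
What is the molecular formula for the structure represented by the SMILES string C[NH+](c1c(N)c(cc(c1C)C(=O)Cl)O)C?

C10H14ClN2O2+

Heavy atoms from the SMILES: 10 C, 1 Cl, 2 N, 2 O.
Implicit hydrogens by atom environment:
  5 × C (aromatic): no H
  3 × C: 3 H each → 9
  1 × C (aromatic): 1 H
  1 × C: no H
  1 × Cl: no H
  1 × N: 2 H
  1 × N (charge +1): 1 H
  1 × O: 1 H
  1 × O: no H
  Total hydrogens = 14.
Net charge +1.
Molecular formula: C10H14ClN2O2+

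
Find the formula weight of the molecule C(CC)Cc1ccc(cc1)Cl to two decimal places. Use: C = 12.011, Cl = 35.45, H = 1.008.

168.66

Molecular formula: C10H13Cl.
M = 10×12.011 + 1×35.45 + 13×1.008 = 168.66 g/mol.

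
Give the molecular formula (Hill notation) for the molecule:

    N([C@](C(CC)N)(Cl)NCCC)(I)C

Heavy atoms from the SMILES: 8 C, 1 Cl, 1 I, 3 N.
Implicit hydrogens by atom environment:
  3 × C: 3 H each → 9
  3 × C: 2 H each → 6
  1 × C: 1 H
  1 × C: no H
  1 × Cl: no H
  1 × I: no H
  1 × N: 2 H
  1 × N: 1 H
  1 × N: no H
  Total hydrogens = 19.
Molecular formula: C8H19ClIN3

C8H19ClIN3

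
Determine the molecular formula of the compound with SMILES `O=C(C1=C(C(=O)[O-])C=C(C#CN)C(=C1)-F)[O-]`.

Heavy atoms from the SMILES: 10 C, 1 F, 1 N, 4 O.
Implicit hydrogens by atom environment:
  4 × C (aromatic): no H
  4 × C: no H
  2 × C (aromatic): 1 H each → 2
  2 × O: no H
  2 × O (charge -1): no H
  1 × F: no H
  1 × N: 2 H
  Total hydrogens = 4.
Net charge -2.
Molecular formula: [C10H4FNO4]2-

[C10H4FNO4]2-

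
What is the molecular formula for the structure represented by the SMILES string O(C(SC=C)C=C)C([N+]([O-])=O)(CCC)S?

C9H15NO3S2

Heavy atoms from the SMILES: 9 C, 1 N, 3 O, 2 S.
Implicit hydrogens by atom environment:
  4 × C: 2 H each → 8
  3 × C: 1 H each → 3
  2 × O: no H
  1 × C: 3 H
  1 × C: no H
  1 × N (charge +1): no H
  1 × O (charge -1): no H
  1 × S: 1 H
  1 × S: no H
  Total hydrogens = 15.
Molecular formula: C9H15NO3S2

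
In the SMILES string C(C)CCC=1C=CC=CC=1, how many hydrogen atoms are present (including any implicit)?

Hydrogens are implicit in SMILES; fill each atom to its normal valence:
  5 × C (aromatic): 1 H each → 5
  3 × C: 2 H each → 6
  1 × C: 3 H
  1 × C (aromatic): no H
  Total hydrogens = 14.

14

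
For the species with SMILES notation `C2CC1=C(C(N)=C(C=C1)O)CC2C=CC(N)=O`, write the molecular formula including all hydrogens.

Heavy atoms from the SMILES: 13 C, 2 N, 2 O.
Implicit hydrogens by atom environment:
  4 × C (aromatic): no H
  3 × C: 2 H each → 6
  3 × C: 1 H each → 3
  2 × C (aromatic): 1 H each → 2
  2 × N: 2 H each → 4
  1 × C: no H
  1 × O: 1 H
  1 × O: no H
  Total hydrogens = 16.
Molecular formula: C13H16N2O2

C13H16N2O2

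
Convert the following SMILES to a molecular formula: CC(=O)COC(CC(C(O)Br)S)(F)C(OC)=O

Heavy atoms from the SMILES: 1 Br, 9 C, 1 F, 5 O, 1 S.
Implicit hydrogens by atom environment:
  4 × O: no H
  3 × C: no H
  2 × C: 3 H each → 6
  2 × C: 2 H each → 4
  2 × C: 1 H each → 2
  1 × Br: no H
  1 × F: no H
  1 × O: 1 H
  1 × S: 1 H
  Total hydrogens = 14.
Molecular formula: C9H14BrFO5S

C9H14BrFO5S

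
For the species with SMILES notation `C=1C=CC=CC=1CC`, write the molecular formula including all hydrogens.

C8H10

Heavy atoms from the SMILES: 8 C.
Implicit hydrogens by atom environment:
  5 × C (aromatic): 1 H each → 5
  1 × C: 3 H
  1 × C: 2 H
  1 × C (aromatic): no H
  Total hydrogens = 10.
Molecular formula: C8H10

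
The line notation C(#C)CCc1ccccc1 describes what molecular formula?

Heavy atoms from the SMILES: 10 C.
Implicit hydrogens by atom environment:
  5 × C (aromatic): 1 H each → 5
  2 × C: 2 H each → 4
  1 × C: 1 H
  1 × C: no H
  1 × C (aromatic): no H
  Total hydrogens = 10.
Molecular formula: C10H10

C10H10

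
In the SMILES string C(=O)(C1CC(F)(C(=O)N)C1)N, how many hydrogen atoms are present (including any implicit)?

Hydrogens are implicit in SMILES; fill each atom to its normal valence:
  3 × C: no H
  2 × C: 2 H each → 4
  2 × N: 2 H each → 4
  2 × O: no H
  1 × C: 1 H
  1 × F: no H
  Total hydrogens = 9.

9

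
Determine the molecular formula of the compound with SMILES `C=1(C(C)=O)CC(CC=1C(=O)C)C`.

Heavy atoms from the SMILES: 10 C, 2 O.
Implicit hydrogens by atom environment:
  4 × C: no H
  3 × C: 3 H each → 9
  2 × C: 2 H each → 4
  2 × O: no H
  1 × C: 1 H
  Total hydrogens = 14.
Molecular formula: C10H14O2

C10H14O2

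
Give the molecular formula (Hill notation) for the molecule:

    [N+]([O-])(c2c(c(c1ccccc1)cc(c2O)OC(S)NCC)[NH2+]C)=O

Heavy atoms from the SMILES: 16 C, 3 N, 4 O, 1 S.
Implicit hydrogens by atom environment:
  6 × C (aromatic): 1 H each → 6
  6 × C (aromatic): no H
  2 × C: 3 H each → 6
  2 × O: no H
  1 × C: 2 H
  1 × C: 1 H
  1 × N (charge +1): 2 H
  1 × N: 1 H
  1 × N (charge +1): no H
  1 × O: 1 H
  1 × O (charge -1): no H
  1 × S: 1 H
  Total hydrogens = 20.
Net charge +1.
Molecular formula: C16H20N3O4S+

C16H20N3O4S+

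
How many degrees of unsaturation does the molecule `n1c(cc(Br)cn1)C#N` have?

Molecular formula from the SMILES: C5H2BrN3.
DoU = (2C + 2 + N − H − X)/2 = (2·5 + 2 + 3 − 2 − 1)/2 = 12/2 = 6.
(Structurally: 1 ring(s) + 5 π bond(s) = 6.)

6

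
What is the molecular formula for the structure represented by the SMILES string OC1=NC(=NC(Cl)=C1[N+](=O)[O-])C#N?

Heavy atoms from the SMILES: 5 C, 1 Cl, 4 N, 3 O.
Implicit hydrogens by atom environment:
  4 × C (aromatic): no H
  2 × N (aromatic): no H
  1 × C: no H
  1 × Cl: no H
  1 × N: no H
  1 × N (charge +1): no H
  1 × O: 1 H
  1 × O: no H
  1 × O (charge -1): no H
  Total hydrogens = 1.
Molecular formula: C5HClN4O3

C5HClN4O3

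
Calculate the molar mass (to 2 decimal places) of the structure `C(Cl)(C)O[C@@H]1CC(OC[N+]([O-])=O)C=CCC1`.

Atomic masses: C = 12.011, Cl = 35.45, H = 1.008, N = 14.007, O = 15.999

249.69

Molecular formula: C10H16ClNO4.
M = 10×12.011 + 1×35.45 + 16×1.008 + 1×14.007 + 4×15.999 = 249.69 g/mol.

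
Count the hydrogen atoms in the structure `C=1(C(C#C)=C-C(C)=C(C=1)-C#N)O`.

7

Hydrogens are implicit in SMILES; fill each atom to its normal valence:
  4 × C (aromatic): no H
  2 × C (aromatic): 1 H each → 2
  2 × C: no H
  1 × C: 3 H
  1 × C: 1 H
  1 × N: no H
  1 × O: 1 H
  Total hydrogens = 7.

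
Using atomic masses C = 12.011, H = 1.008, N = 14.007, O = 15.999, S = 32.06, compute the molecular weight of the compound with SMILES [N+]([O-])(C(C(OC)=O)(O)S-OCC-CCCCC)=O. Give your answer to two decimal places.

Molecular formula: C10H19NO6S.
M = 10×12.011 + 19×1.008 + 1×14.007 + 6×15.999 + 1×32.06 = 281.32 g/mol.

281.32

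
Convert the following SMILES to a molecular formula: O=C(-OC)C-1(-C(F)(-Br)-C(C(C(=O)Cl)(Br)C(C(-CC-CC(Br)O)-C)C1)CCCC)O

C19H29Br3ClFO5

Heavy atoms from the SMILES: 3 Br, 19 C, 1 Cl, 1 F, 5 O.
Implicit hydrogens by atom environment:
  7 × C: 2 H each → 14
  5 × C: no H
  4 × C: 1 H each → 4
  3 × Br: no H
  3 × C: 3 H each → 9
  3 × O: no H
  2 × O: 1 H each → 2
  1 × Cl: no H
  1 × F: no H
  Total hydrogens = 29.
Molecular formula: C19H29Br3ClFO5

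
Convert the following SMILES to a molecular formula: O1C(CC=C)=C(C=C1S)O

C7H8O2S

Heavy atoms from the SMILES: 7 C, 2 O, 1 S.
Implicit hydrogens by atom environment:
  3 × C (aromatic): no H
  2 × C: 2 H each → 4
  1 × C (aromatic): 1 H
  1 × C: 1 H
  1 × O: 1 H
  1 × O (aromatic): no H
  1 × S: 1 H
  Total hydrogens = 8.
Molecular formula: C7H8O2S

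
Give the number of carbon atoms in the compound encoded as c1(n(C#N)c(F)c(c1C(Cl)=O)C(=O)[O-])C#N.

The symbol for carbon appears 8 times in the SMILES. Lowercase c denotes aromatic carbon and counts toward C.

8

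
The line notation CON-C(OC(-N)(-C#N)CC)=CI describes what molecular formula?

Heavy atoms from the SMILES: 7 C, 1 I, 3 N, 2 O.
Implicit hydrogens by atom environment:
  3 × C: no H
  2 × C: 3 H each → 6
  2 × O: no H
  1 × C: 2 H
  1 × C: 1 H
  1 × I: no H
  1 × N: 2 H
  1 × N: 1 H
  1 × N: no H
  Total hydrogens = 12.
Molecular formula: C7H12IN3O2

C7H12IN3O2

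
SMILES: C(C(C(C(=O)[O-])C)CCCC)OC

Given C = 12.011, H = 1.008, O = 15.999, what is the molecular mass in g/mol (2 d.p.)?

187.26

Molecular formula: C10H19O3-.
M = 10×12.011 + 19×1.008 + 3×15.999 = 187.26 g/mol.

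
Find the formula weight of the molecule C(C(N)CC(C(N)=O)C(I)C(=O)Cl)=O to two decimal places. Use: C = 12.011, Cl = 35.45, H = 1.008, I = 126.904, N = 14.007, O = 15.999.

Molecular formula: C7H10ClIN2O3.
M = 7×12.011 + 1×35.45 + 10×1.008 + 1×126.904 + 2×14.007 + 3×15.999 = 332.52 g/mol.

332.52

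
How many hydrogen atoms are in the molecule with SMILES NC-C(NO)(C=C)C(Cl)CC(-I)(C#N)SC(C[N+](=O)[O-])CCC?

22

Hydrogens are implicit in SMILES; fill each atom to its normal valence:
  6 × C: 2 H each → 12
  3 × C: 1 H each → 3
  3 × C: no H
  1 × C: 3 H
  1 × Cl: no H
  1 × I: no H
  1 × N: 2 H
  1 × N: 1 H
  1 × N (charge +1): no H
  1 × N: no H
  1 × O: 1 H
  1 × O: no H
  1 × O (charge -1): no H
  1 × S: no H
  Total hydrogens = 22.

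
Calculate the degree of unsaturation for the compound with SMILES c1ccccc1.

4

Molecular formula from the SMILES: C6H6.
DoU = (2C + 2 + N − H − X)/2 = (2·6 + 2 + 0 − 6 − 0)/2 = 8/2 = 4.
(Structurally: 1 ring(s) + 3 π bond(s) = 4.)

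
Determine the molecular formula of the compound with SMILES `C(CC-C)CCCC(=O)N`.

C8H17NO

Heavy atoms from the SMILES: 8 C, 1 N, 1 O.
Implicit hydrogens by atom environment:
  6 × C: 2 H each → 12
  1 × C: 3 H
  1 × C: no H
  1 × N: 2 H
  1 × O: no H
  Total hydrogens = 17.
Molecular formula: C8H17NO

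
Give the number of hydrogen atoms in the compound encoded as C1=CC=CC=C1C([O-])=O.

5

Hydrogens are implicit in SMILES; fill each atom to its normal valence:
  5 × C (aromatic): 1 H each → 5
  1 × C (aromatic): no H
  1 × C: no H
  1 × O: no H
  1 × O (charge -1): no H
  Total hydrogens = 5.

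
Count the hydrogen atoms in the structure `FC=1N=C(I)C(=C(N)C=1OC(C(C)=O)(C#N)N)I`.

7

Hydrogens are implicit in SMILES; fill each atom to its normal valence:
  5 × C (aromatic): no H
  3 × C: no H
  2 × I: no H
  2 × N: 2 H each → 4
  2 × O: no H
  1 × C: 3 H
  1 × F: no H
  1 × N (aromatic): no H
  1 × N: no H
  Total hydrogens = 7.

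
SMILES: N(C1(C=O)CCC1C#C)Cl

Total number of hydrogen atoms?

Hydrogens are implicit in SMILES; fill each atom to its normal valence:
  3 × C: 1 H each → 3
  2 × C: 2 H each → 4
  2 × C: no H
  1 × Cl: no H
  1 × N: 1 H
  1 × O: no H
  Total hydrogens = 8.

8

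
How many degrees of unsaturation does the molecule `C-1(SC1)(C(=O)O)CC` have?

2

Molecular formula from the SMILES: C5H8O2S.
DoU = (2C + 2 + N − H − X)/2 = (2·5 + 2 + 0 − 8 − 0)/2 = 4/2 = 2.
(Structurally: 1 ring(s) + 1 π bond(s) = 2.)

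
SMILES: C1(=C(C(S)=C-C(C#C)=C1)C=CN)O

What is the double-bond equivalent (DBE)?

7

Molecular formula from the SMILES: C10H9NOS.
DoU = (2C + 2 + N − H − X)/2 = (2·10 + 2 + 1 − 9 − 0)/2 = 14/2 = 7.
(Structurally: 1 ring(s) + 6 π bond(s) = 7.)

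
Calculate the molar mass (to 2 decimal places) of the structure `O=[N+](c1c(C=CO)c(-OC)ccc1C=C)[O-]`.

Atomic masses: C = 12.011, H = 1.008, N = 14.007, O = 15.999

Molecular formula: C11H11NO4.
M = 11×12.011 + 11×1.008 + 1×14.007 + 4×15.999 = 221.21 g/mol.

221.21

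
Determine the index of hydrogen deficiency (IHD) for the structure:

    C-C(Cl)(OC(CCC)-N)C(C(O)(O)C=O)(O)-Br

1

Molecular formula from the SMILES: C9H17BrClNO5.
DoU = (2C + 2 + N − H − X)/2 = (2·9 + 2 + 1 − 17 − 2)/2 = 2/2 = 1.
(Structurally: 0 ring(s) + 1 π bond(s) = 1.)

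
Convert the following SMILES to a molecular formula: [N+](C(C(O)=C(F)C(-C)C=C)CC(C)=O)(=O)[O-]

Heavy atoms from the SMILES: 10 C, 1 F, 1 N, 4 O.
Implicit hydrogens by atom environment:
  3 × C: 1 H each → 3
  3 × C: no H
  2 × C: 3 H each → 6
  2 × C: 2 H each → 4
  2 × O: no H
  1 × F: no H
  1 × N (charge +1): no H
  1 × O: 1 H
  1 × O (charge -1): no H
  Total hydrogens = 14.
Molecular formula: C10H14FNO4

C10H14FNO4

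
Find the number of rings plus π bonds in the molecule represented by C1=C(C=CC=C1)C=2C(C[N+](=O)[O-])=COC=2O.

Molecular formula from the SMILES: C11H9NO4.
DoU = (2C + 2 + N − H − X)/2 = (2·11 + 2 + 1 − 9 − 0)/2 = 16/2 = 8.
(Structurally: 2 ring(s) + 6 π bond(s) = 8.)

8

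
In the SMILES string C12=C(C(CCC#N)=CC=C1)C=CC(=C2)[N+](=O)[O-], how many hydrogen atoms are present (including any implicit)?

Hydrogens are implicit in SMILES; fill each atom to its normal valence:
  6 × C (aromatic): 1 H each → 6
  4 × C (aromatic): no H
  2 × C: 2 H each → 4
  1 × C: no H
  1 × N (charge +1): no H
  1 × N: no H
  1 × O: no H
  1 × O (charge -1): no H
  Total hydrogens = 10.

10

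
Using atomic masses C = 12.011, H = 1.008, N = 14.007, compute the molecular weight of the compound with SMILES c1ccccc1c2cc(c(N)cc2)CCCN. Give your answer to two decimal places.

Molecular formula: C15H18N2.
M = 15×12.011 + 18×1.008 + 2×14.007 = 226.32 g/mol.

226.32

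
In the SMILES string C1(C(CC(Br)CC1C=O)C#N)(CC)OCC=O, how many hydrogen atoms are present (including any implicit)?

16

Hydrogens are implicit in SMILES; fill each atom to its normal valence:
  5 × C: 1 H each → 5
  4 × C: 2 H each → 8
  3 × O: no H
  2 × C: no H
  1 × Br: no H
  1 × C: 3 H
  1 × N: no H
  Total hydrogens = 16.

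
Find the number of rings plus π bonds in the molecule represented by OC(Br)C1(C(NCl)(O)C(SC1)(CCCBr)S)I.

1

Molecular formula from the SMILES: C8H13Br2ClINO2S2.
DoU = (2C + 2 + N − H − X)/2 = (2·8 + 2 + 1 − 13 − 4)/2 = 2/2 = 1.
(Structurally: 1 ring(s) + 0 π bond(s) = 1.)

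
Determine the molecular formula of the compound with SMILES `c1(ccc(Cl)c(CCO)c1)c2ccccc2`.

Heavy atoms from the SMILES: 14 C, 1 Cl, 1 O.
Implicit hydrogens by atom environment:
  8 × C (aromatic): 1 H each → 8
  4 × C (aromatic): no H
  2 × C: 2 H each → 4
  1 × Cl: no H
  1 × O: 1 H
  Total hydrogens = 13.
Molecular formula: C14H13ClO

C14H13ClO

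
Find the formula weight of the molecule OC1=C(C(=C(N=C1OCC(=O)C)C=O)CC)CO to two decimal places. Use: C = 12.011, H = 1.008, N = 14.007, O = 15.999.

Molecular formula: C12H15NO5.
M = 12×12.011 + 15×1.008 + 1×14.007 + 5×15.999 = 253.25 g/mol.

253.25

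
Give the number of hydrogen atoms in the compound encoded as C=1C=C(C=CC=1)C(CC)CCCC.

Hydrogens are implicit in SMILES; fill each atom to its normal valence:
  5 × C (aromatic): 1 H each → 5
  4 × C: 2 H each → 8
  2 × C: 3 H each → 6
  1 × C: 1 H
  1 × C (aromatic): no H
  Total hydrogens = 20.

20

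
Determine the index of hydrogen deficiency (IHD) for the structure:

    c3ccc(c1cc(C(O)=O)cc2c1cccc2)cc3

12

Molecular formula from the SMILES: C17H12O2.
DoU = (2C + 2 + N − H − X)/2 = (2·17 + 2 + 0 − 12 − 0)/2 = 24/2 = 12.
(Structurally: 3 ring(s) + 9 π bond(s) = 12.)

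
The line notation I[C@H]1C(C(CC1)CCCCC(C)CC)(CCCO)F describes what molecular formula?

C16H30FIO

Heavy atoms from the SMILES: 16 C, 1 F, 1 I, 1 O.
Implicit hydrogens by atom environment:
  10 × C: 2 H each → 20
  3 × C: 1 H each → 3
  2 × C: 3 H each → 6
  1 × C: no H
  1 × F: no H
  1 × I: no H
  1 × O: 1 H
  Total hydrogens = 30.
Molecular formula: C16H30FIO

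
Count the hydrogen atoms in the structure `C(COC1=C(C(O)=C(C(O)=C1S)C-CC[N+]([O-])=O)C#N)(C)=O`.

14

Hydrogens are implicit in SMILES; fill each atom to its normal valence:
  6 × C (aromatic): no H
  4 × C: 2 H each → 8
  3 × O: no H
  2 × C: no H
  2 × O: 1 H each → 2
  1 × C: 3 H
  1 × N: no H
  1 × N (charge +1): no H
  1 × O (charge -1): no H
  1 × S: 1 H
  Total hydrogens = 14.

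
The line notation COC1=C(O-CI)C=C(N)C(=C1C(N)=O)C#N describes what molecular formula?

Heavy atoms from the SMILES: 10 C, 1 I, 3 N, 3 O.
Implicit hydrogens by atom environment:
  5 × C (aromatic): no H
  3 × O: no H
  2 × C: no H
  2 × N: 2 H each → 4
  1 × C: 3 H
  1 × C: 2 H
  1 × C (aromatic): 1 H
  1 × I: no H
  1 × N: no H
  Total hydrogens = 10.
Molecular formula: C10H10IN3O3

C10H10IN3O3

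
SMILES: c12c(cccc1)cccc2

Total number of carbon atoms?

10

The symbol for carbon appears 10 times in the SMILES. Lowercase c denotes aromatic carbon and counts toward C.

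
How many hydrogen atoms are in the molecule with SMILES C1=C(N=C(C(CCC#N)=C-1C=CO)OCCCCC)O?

Hydrogens are implicit in SMILES; fill each atom to its normal valence:
  6 × C: 2 H each → 12
  4 × C (aromatic): no H
  2 × C: 1 H each → 2
  2 × O: 1 H each → 2
  1 × C: 3 H
  1 × C (aromatic): 1 H
  1 × C: no H
  1 × N (aromatic): no H
  1 × N: no H
  1 × O: no H
  Total hydrogens = 20.

20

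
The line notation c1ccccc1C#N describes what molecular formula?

C7H5N

Heavy atoms from the SMILES: 7 C, 1 N.
Implicit hydrogens by atom environment:
  5 × C (aromatic): 1 H each → 5
  1 × C (aromatic): no H
  1 × C: no H
  1 × N: no H
  Total hydrogens = 5.
Molecular formula: C7H5N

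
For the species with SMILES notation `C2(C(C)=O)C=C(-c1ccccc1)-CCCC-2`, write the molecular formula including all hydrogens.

Heavy atoms from the SMILES: 15 C, 1 O.
Implicit hydrogens by atom environment:
  5 × C (aromatic): 1 H each → 5
  4 × C: 2 H each → 8
  2 × C: 1 H each → 2
  2 × C: no H
  1 × C: 3 H
  1 × C (aromatic): no H
  1 × O: no H
  Total hydrogens = 18.
Molecular formula: C15H18O

C15H18O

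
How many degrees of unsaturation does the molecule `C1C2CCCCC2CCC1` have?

Molecular formula from the SMILES: C10H18.
DoU = (2C + 2 + N − H − X)/2 = (2·10 + 2 + 0 − 18 − 0)/2 = 4/2 = 2.
(Structurally: 2 ring(s) + 0 π bond(s) = 2.)

2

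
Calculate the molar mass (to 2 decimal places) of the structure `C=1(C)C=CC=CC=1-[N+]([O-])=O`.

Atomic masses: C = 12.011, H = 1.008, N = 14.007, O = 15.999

137.14

Molecular formula: C7H7NO2.
M = 7×12.011 + 7×1.008 + 1×14.007 + 2×15.999 = 137.14 g/mol.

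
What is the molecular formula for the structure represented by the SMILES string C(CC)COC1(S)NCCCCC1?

Heavy atoms from the SMILES: 10 C, 1 N, 1 O, 1 S.
Implicit hydrogens by atom environment:
  8 × C: 2 H each → 16
  1 × C: 3 H
  1 × C: no H
  1 × N: 1 H
  1 × O: no H
  1 × S: 1 H
  Total hydrogens = 21.
Molecular formula: C10H21NOS

C10H21NOS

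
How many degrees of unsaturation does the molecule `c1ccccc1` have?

Molecular formula from the SMILES: C6H6.
DoU = (2C + 2 + N − H − X)/2 = (2·6 + 2 + 0 − 6 − 0)/2 = 8/2 = 4.
(Structurally: 1 ring(s) + 3 π bond(s) = 4.)

4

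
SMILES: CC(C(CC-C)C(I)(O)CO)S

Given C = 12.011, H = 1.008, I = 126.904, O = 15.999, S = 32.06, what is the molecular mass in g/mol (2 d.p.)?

Molecular formula: C8H17IO2S.
M = 8×12.011 + 17×1.008 + 1×126.904 + 2×15.999 + 1×32.06 = 304.19 g/mol.

304.19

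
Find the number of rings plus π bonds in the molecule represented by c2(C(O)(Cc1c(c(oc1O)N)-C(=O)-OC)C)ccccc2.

8

Molecular formula from the SMILES: C15H17NO5.
DoU = (2C + 2 + N − H − X)/2 = (2·15 + 2 + 1 − 17 − 0)/2 = 16/2 = 8.
(Structurally: 2 ring(s) + 6 π bond(s) = 8.)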